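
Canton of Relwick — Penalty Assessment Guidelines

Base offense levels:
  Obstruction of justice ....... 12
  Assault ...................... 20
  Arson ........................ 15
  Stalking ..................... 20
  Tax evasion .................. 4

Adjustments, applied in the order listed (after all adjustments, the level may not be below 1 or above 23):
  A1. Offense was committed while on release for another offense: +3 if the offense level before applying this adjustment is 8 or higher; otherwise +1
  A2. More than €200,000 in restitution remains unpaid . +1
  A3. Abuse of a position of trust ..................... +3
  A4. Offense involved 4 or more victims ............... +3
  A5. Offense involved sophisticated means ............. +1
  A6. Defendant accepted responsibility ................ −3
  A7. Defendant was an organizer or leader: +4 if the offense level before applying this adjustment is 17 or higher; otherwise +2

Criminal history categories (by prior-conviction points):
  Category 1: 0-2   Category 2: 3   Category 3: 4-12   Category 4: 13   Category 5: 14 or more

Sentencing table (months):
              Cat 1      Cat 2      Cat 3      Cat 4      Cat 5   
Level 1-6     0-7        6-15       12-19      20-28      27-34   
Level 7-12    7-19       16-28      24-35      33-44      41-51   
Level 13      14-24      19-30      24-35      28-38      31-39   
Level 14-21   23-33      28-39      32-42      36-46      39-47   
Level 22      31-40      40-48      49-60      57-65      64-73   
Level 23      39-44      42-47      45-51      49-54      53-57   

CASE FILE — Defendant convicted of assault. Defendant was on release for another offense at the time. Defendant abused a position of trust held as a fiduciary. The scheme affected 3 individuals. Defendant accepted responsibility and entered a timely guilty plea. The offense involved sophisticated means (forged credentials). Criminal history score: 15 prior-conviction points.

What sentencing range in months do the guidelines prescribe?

Base offense level for assault: 20.
A1 applies (level before this adjustment is 20 ≥ 8, so +3): 20 + 3 = 23.
A3 applies: 23 + 3 = 26.
A5 applies: 26 + 1 = 27.
A6 applies: 27 − 3 = 24.
Level 24 exceeds the maximum of 23; capped at 23.
Final offense level: 23.
Criminal history: 15 prior points → Category 5 (14+).
Level 23 falls in the 23 band.
Grid: Level 23 × Category 5 = 53-57 months.

53-57 months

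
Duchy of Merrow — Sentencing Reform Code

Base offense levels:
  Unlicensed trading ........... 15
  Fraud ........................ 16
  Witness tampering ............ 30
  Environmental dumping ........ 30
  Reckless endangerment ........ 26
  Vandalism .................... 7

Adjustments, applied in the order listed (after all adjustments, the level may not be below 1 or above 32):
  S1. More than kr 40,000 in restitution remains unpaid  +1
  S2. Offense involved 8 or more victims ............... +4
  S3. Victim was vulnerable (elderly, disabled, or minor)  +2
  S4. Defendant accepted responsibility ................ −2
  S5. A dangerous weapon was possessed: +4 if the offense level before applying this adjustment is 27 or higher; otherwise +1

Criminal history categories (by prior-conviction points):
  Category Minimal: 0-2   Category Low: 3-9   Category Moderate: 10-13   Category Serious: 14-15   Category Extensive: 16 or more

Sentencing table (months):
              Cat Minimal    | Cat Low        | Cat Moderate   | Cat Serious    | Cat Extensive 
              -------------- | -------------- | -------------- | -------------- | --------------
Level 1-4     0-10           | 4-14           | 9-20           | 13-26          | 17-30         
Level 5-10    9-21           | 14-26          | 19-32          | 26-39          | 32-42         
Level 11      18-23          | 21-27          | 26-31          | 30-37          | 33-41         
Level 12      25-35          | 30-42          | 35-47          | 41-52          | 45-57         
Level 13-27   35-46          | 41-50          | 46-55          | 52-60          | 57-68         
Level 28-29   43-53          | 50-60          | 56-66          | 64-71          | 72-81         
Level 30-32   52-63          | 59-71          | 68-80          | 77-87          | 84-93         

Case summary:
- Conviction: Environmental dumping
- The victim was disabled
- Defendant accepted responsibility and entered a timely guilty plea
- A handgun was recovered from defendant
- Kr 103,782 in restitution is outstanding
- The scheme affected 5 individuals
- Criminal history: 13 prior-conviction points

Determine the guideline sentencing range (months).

68-80 months

Base offense level for environmental dumping: 30.
S1 applies: 30 + 1 = 31.
S2 does not apply.
S3 applies: 31 + 2 = 33.
S4 applies: 33 − 2 = 31.
S5 applies (level before this adjustment is 31 ≥ 27, so +4): 31 + 4 = 35.
Level 35 exceeds the maximum of 32; capped at 32.
Final offense level: 32.
Criminal history: 13 prior points → Category Moderate (10-13).
Level 32 falls in the 30-32 band.
Grid: Level 30-32 × Category Moderate = 68-80 months.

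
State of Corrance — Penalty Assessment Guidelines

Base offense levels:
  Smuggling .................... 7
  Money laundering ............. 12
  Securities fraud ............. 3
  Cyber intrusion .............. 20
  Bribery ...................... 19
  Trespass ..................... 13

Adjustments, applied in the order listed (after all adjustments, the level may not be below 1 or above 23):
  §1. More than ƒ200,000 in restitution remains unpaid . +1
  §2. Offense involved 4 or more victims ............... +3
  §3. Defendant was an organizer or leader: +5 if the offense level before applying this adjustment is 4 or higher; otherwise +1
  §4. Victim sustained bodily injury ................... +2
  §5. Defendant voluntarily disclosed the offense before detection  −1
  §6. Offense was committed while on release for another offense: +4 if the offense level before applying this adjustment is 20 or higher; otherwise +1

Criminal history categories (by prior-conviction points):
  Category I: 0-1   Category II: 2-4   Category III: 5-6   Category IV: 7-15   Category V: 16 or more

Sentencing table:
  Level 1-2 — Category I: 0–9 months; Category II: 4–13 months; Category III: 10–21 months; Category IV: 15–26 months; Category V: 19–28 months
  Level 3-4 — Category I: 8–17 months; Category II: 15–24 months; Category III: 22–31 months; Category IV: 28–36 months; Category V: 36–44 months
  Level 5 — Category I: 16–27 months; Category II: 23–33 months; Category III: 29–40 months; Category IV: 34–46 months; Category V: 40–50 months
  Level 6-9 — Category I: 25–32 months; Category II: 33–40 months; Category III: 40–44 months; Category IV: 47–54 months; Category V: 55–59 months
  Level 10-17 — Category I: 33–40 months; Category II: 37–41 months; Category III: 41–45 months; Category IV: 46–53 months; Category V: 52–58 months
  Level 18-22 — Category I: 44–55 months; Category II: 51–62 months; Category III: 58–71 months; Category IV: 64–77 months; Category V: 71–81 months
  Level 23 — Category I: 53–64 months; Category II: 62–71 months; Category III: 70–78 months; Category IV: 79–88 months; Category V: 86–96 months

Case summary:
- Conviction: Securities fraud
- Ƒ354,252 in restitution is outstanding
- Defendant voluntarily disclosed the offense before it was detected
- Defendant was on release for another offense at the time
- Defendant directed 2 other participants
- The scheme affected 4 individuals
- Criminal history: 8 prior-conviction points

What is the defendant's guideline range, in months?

Base offense level for securities fraud: 3.
§1 applies: 3 + 1 = 4.
§2 applies: 4 + 3 = 7.
§3 applies (level before this adjustment is 7 ≥ 4, so +5): 7 + 5 = 12.
§4 does not apply.
§5 applies: 12 − 1 = 11.
§6 applies (level before this adjustment is 11 < 20, so +1): 11 + 1 = 12.
Final offense level: 12.
Criminal history: 8 prior points → Category IV (7-15).
Level 12 falls in the 10-17 band.
Grid: Level 10-17 × Category IV = 46-53 months.

46-53 months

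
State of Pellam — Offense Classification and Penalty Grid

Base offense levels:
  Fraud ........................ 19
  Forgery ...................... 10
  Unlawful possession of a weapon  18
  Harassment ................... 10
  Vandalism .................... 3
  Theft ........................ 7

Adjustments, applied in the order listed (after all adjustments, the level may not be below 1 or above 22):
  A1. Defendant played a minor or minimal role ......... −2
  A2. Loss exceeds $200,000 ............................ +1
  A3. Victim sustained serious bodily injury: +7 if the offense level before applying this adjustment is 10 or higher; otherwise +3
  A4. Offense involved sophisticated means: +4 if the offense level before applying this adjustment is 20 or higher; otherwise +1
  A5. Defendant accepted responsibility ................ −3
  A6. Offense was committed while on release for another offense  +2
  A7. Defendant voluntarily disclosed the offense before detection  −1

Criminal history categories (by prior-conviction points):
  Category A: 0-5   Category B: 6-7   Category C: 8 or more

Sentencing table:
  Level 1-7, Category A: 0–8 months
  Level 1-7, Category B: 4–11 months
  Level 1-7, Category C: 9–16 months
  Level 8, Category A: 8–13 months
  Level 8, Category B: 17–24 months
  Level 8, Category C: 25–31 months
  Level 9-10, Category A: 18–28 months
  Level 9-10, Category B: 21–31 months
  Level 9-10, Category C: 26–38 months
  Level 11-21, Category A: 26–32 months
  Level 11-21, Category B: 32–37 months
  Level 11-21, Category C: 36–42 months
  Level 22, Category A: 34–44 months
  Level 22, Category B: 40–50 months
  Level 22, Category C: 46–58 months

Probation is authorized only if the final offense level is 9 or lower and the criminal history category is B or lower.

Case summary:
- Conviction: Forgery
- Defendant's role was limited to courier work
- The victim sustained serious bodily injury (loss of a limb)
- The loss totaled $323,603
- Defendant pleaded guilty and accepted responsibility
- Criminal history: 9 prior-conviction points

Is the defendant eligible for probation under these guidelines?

Base offense level for forgery: 10.
A1 applies: 10 − 2 = 8.
A2 applies: 8 + 1 = 9.
A3 applies (level before this adjustment is 9 < 10, so +3): 9 + 3 = 12.
A5 applies: 12 − 3 = 9.
A6 does not apply.
Final offense level: 9.
Criminal history: 9 prior points → Category C (8+).
Level 9 falls in the 9-10 band.
Grid: Level 9-10 × Category C = 26-38 months.
Probation check: level 9 ≤ 9 and category C > B → not eligible.

No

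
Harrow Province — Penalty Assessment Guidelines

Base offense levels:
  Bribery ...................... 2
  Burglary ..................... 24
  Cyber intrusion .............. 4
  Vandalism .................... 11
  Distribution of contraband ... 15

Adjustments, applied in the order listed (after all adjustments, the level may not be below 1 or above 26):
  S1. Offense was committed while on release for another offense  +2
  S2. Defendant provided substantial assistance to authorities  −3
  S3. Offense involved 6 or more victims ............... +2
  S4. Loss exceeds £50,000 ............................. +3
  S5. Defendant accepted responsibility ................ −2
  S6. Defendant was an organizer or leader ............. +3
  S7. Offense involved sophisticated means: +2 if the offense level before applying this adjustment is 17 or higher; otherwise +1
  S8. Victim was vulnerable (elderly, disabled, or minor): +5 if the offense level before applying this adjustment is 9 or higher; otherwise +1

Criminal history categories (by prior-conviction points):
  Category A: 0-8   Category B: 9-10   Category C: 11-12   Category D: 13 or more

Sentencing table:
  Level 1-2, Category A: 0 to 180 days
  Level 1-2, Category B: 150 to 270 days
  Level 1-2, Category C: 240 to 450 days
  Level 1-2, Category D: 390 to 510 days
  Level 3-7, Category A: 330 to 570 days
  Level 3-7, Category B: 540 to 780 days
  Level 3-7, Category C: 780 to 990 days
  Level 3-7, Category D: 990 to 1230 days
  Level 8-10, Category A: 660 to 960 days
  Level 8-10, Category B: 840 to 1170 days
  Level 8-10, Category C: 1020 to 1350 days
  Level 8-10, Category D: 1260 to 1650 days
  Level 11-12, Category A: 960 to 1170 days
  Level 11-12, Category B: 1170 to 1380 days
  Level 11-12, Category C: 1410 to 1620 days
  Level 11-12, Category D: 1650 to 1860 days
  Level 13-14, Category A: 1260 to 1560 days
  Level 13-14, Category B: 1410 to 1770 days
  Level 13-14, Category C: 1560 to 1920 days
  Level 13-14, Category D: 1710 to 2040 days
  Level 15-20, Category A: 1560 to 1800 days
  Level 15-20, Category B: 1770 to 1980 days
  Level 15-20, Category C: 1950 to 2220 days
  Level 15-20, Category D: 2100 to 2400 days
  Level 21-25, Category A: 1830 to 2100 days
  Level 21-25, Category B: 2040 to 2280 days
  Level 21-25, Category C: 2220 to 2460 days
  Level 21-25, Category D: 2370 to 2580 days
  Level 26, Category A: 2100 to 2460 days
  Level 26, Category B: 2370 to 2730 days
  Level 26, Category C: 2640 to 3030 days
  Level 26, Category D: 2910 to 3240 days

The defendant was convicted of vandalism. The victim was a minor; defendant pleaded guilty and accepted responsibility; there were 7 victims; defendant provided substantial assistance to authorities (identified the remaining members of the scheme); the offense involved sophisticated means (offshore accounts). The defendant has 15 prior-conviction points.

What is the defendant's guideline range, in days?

Base offense level for vandalism: 11.
S1 does not apply.
S2 applies: 11 − 3 = 8.
S3 applies: 8 + 2 = 10.
S4 does not apply.
S5 applies: 10 − 2 = 8.
S6 does not apply.
S7 applies (level before this adjustment is 8 < 17, so +1): 8 + 1 = 9.
S8 applies (level before this adjustment is 9 ≥ 9, so +5): 9 + 5 = 14.
Final offense level: 14.
Criminal history: 15 prior points → Category D (13+).
Level 14 falls in the 13-14 band.
Grid: Level 13-14 × Category D = 1710-2040 days.

1710-2040 days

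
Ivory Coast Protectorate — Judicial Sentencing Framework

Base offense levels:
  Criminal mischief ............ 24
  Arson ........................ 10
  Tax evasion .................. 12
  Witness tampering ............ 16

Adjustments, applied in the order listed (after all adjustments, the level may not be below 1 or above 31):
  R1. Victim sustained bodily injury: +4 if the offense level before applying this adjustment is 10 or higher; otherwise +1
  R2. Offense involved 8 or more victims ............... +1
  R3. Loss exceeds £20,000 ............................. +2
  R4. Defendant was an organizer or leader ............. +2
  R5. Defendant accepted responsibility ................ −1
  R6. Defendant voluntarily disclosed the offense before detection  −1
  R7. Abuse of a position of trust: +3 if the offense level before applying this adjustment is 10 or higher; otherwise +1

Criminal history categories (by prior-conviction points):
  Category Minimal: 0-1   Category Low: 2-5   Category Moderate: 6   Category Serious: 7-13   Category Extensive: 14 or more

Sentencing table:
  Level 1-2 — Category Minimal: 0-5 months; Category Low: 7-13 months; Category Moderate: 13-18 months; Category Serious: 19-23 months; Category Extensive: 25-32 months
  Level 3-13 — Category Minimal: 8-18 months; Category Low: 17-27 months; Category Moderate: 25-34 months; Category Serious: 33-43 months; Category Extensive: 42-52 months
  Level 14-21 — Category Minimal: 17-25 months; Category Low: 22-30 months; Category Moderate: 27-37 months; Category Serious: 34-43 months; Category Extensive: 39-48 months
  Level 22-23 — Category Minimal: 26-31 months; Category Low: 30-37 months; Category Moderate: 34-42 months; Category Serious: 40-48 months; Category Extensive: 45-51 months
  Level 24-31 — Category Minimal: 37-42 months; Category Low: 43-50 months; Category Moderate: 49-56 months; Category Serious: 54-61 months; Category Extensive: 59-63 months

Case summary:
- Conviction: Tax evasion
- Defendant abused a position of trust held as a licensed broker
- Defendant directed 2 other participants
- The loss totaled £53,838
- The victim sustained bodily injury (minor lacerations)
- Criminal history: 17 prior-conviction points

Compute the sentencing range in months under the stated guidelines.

45-51 months

Base offense level for tax evasion: 12.
R1 applies (level before this adjustment is 12 ≥ 10, so +4): 12 + 4 = 16.
R3 applies: 16 + 2 = 18.
R4 applies: 18 + 2 = 20.
R5 does not apply.
R7 applies (level before this adjustment is 20 ≥ 10, so +3): 20 + 3 = 23.
Final offense level: 23.
Criminal history: 17 prior points → Category Extensive (14+).
Level 23 falls in the 22-23 band.
Grid: Level 22-23 × Category Extensive = 45-51 months.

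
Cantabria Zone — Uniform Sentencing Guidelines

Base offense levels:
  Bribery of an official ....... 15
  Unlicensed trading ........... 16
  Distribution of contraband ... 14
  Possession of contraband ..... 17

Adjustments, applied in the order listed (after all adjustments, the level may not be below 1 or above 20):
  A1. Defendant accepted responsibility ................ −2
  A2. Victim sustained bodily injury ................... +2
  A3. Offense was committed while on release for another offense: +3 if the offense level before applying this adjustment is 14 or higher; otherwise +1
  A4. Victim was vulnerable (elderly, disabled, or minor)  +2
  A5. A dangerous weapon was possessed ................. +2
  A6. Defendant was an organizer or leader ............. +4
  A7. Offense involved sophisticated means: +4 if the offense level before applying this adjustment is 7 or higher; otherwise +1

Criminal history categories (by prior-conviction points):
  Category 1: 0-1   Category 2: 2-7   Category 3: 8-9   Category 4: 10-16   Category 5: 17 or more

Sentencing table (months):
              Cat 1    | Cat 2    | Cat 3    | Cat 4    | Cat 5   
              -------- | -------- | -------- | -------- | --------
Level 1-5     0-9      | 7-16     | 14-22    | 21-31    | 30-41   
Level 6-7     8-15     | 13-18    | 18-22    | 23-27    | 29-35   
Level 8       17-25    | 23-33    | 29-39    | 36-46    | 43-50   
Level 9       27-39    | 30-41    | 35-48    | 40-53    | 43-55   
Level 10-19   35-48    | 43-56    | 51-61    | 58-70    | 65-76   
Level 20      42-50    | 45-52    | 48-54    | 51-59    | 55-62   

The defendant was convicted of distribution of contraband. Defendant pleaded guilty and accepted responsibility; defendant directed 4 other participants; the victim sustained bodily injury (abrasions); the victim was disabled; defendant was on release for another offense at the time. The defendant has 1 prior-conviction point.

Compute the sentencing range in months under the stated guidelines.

42-50 months

Base offense level for distribution of contraband: 14.
A1 applies: 14 − 2 = 12.
A2 applies: 12 + 2 = 14.
A3 applies (level before this adjustment is 14 ≥ 14, so +3): 14 + 3 = 17.
A4 applies: 17 + 2 = 19.
A5 does not apply.
A6 applies: 19 + 4 = 23.
A7 does not apply.
Level 23 exceeds the maximum of 20; capped at 20.
Final offense level: 20.
Criminal history: 1 prior point → Category 1 (0-1).
Level 20 falls in the 20 band.
Grid: Level 20 × Category 1 = 42-50 months.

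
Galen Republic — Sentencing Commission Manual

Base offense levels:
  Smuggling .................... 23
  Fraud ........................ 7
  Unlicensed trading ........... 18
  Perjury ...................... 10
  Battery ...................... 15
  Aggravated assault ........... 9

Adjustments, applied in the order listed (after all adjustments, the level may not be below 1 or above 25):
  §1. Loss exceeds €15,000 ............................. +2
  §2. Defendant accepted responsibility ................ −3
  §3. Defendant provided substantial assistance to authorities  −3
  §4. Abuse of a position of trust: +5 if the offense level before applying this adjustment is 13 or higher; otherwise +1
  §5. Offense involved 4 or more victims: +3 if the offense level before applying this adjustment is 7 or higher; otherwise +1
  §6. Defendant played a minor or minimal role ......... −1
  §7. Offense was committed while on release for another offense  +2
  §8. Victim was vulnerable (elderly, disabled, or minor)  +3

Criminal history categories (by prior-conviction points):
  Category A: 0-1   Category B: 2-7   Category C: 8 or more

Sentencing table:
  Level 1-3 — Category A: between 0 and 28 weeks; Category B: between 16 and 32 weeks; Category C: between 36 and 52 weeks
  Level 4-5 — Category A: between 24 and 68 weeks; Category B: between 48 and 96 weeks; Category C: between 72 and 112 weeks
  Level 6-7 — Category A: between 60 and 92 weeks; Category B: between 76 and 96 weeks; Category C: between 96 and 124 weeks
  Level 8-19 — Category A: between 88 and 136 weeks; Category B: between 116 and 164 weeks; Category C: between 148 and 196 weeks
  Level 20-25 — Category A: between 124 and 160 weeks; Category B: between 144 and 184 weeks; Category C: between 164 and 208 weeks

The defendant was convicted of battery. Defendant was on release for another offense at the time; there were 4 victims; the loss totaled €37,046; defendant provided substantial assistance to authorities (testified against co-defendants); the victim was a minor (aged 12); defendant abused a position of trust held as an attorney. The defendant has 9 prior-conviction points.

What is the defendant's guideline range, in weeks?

Base offense level for battery: 15.
§1 applies: 15 + 2 = 17.
§3 applies: 17 − 3 = 14.
§4 applies (level before this adjustment is 14 ≥ 13, so +5): 14 + 5 = 19.
§5 applies (level before this adjustment is 19 ≥ 7, so +3): 19 + 3 = 22.
§6 does not apply.
§7 applies: 22 + 2 = 24.
§8 applies: 24 + 3 = 27.
Level 27 exceeds the maximum of 25; capped at 25.
Final offense level: 25.
Criminal history: 9 prior points → Category C (8+).
Level 25 falls in the 20-25 band.
Grid: Level 20-25 × Category C = 164-208 weeks.

164-208 weeks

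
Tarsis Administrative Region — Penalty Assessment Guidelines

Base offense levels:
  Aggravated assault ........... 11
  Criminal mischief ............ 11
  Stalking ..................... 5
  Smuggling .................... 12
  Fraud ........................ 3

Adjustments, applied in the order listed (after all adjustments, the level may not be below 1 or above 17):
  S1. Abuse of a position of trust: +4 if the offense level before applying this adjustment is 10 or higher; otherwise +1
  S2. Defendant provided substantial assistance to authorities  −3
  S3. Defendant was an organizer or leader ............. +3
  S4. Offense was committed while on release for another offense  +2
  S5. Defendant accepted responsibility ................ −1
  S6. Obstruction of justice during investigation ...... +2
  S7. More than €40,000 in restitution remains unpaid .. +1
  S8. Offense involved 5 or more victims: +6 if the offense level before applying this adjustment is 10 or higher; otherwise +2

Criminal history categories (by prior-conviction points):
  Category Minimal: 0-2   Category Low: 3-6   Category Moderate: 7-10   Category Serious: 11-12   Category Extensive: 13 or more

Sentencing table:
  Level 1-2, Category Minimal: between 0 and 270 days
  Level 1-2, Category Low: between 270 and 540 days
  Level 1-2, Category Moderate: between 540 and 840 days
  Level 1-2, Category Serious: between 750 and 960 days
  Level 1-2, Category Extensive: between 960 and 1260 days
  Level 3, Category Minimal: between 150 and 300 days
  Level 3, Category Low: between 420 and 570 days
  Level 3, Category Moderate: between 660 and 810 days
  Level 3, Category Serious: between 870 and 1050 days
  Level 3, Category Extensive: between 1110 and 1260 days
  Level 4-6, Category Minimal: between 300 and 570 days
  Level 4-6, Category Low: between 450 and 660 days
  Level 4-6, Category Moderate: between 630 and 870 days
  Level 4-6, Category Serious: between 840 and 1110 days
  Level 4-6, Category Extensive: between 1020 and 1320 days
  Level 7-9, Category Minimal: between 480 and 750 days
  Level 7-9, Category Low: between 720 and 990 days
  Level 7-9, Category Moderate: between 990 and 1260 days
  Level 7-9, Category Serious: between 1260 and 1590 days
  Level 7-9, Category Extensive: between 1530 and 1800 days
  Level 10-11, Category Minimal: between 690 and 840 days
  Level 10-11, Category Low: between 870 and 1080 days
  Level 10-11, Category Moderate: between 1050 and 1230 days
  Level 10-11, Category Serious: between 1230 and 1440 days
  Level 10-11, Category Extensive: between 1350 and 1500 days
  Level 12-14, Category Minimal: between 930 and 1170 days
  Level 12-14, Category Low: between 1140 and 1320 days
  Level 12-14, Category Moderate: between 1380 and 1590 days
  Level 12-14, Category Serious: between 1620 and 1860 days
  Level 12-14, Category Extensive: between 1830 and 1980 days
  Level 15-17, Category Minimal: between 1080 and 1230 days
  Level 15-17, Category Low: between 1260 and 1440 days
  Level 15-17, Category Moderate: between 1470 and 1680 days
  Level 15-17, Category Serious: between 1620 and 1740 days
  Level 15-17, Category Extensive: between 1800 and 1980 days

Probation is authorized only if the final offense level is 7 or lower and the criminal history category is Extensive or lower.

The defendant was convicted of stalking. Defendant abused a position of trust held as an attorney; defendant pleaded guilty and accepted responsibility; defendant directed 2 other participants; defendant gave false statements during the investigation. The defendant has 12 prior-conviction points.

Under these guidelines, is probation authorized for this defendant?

No

Base offense level for stalking: 5.
S1 applies (level before this adjustment is 5 < 10, so +1): 5 + 1 = 6.
S3 applies: 6 + 3 = 9.
S4 does not apply.
S5 applies: 9 − 1 = 8.
S6 applies: 8 + 2 = 10.
S7 does not apply.
S8 does not apply.
Final offense level: 10.
Criminal history: 12 prior points → Category Serious (11-12).
Level 10 falls in the 10-11 band.
Grid: Level 10-11 × Category Serious = 1230-1440 days.
Probation check: level 10 > 7 and category Serious ≤ Extensive → not eligible.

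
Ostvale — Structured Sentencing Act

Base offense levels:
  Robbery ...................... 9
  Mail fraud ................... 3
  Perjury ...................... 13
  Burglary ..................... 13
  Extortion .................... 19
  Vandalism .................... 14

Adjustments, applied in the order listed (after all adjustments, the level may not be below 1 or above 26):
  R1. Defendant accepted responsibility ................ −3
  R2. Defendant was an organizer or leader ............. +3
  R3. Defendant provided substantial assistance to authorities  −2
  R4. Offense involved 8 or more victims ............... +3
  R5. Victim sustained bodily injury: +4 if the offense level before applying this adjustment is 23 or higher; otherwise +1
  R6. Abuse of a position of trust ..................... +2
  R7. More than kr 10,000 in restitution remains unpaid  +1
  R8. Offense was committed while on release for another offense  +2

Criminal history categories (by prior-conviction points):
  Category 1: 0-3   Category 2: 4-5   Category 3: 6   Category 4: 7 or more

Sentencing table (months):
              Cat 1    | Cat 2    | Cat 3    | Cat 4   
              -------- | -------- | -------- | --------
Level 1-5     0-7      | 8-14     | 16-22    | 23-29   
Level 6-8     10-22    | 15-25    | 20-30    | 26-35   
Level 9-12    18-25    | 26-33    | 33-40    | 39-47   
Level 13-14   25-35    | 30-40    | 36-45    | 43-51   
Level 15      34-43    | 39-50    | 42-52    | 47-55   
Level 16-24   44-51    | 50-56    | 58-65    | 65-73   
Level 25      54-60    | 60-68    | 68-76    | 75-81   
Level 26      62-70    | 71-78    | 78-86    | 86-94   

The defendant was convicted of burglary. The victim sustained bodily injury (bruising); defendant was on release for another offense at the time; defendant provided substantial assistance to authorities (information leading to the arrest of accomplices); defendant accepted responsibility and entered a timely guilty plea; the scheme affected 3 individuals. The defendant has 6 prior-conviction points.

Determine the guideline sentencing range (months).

Base offense level for burglary: 13.
R1 applies: 13 − 3 = 10.
R2 does not apply.
R3 applies: 10 − 2 = 8.
R5 applies (level before this adjustment is 8 < 23, so +1): 8 + 1 = 9.
R7 does not apply.
R8 applies: 9 + 2 = 11.
Final offense level: 11.
Criminal history: 6 prior points → Category 3 (6).
Level 11 falls in the 9-12 band.
Grid: Level 9-12 × Category 3 = 33-40 months.

33-40 months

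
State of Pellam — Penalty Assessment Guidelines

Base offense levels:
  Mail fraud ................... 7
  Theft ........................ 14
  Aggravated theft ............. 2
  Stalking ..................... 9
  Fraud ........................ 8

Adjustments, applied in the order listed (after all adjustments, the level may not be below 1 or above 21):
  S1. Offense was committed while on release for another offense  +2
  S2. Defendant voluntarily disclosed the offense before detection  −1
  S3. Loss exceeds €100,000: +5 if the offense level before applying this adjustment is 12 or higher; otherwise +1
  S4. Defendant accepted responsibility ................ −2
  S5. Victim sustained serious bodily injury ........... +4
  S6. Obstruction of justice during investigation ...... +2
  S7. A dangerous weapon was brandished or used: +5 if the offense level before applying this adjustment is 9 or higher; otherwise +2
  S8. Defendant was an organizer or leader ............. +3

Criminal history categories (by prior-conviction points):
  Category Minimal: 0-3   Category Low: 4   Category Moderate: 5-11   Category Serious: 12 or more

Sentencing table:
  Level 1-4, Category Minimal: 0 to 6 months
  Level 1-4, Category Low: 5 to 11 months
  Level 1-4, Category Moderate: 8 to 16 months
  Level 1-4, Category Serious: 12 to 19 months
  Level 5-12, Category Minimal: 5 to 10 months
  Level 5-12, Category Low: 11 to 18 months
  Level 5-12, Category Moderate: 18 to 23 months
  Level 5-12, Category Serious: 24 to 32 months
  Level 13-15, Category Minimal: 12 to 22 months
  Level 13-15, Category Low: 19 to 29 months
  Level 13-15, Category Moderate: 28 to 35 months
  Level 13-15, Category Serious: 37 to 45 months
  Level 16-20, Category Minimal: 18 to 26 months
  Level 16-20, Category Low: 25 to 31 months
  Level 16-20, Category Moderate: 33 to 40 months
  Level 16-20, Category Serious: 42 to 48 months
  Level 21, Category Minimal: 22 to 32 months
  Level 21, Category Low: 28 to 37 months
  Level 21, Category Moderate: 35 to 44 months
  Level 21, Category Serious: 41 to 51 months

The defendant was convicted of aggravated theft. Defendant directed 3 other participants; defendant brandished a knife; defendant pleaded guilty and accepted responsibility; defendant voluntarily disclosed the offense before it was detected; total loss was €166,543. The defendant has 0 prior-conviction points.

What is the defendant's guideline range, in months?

5-10 months

Base offense level for aggravated theft: 2.
S1 does not apply.
S2 applies: 2 − 1 = 1.
S3 applies (level before this adjustment is 1 < 12, so +1): 1 + 1 = 2.
S4 applies: 2 − 2 = 0.
S5 does not apply.
S7 applies (level before this adjustment is 0 < 9, so +2): 0 + 2 = 2.
S8 applies: 2 + 3 = 5.
Final offense level: 5.
Criminal history: 0 prior points → Category Minimal (0-3).
Level 5 falls in the 5-12 band.
Grid: Level 5-12 × Category Minimal = 5-10 months.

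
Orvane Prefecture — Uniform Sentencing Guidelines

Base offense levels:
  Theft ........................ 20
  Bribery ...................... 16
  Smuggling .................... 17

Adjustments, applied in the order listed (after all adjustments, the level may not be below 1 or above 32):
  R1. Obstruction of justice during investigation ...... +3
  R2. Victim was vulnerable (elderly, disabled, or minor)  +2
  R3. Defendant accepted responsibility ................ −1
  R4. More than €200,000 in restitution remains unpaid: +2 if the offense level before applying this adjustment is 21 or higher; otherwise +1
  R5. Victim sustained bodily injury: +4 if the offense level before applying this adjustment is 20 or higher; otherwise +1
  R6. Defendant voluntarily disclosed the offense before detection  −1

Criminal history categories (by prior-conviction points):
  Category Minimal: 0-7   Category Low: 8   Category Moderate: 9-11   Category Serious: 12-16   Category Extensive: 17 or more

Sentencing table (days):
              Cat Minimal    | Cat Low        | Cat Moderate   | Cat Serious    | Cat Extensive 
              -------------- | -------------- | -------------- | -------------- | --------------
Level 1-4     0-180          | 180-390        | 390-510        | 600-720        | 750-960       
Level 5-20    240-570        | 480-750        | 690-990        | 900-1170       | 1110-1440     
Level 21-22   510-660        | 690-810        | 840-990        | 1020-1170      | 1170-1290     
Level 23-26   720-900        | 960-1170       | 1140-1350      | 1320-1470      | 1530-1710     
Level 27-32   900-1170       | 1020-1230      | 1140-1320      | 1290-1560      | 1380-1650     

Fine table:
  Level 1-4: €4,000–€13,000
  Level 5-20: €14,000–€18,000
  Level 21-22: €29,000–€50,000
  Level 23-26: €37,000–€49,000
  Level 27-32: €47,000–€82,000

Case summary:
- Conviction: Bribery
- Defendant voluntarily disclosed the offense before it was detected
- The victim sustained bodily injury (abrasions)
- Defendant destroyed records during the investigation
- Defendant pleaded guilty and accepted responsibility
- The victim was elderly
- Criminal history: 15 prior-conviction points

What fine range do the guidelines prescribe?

Base offense level for bribery: 16.
R1 applies: 16 + 3 = 19.
R2 applies: 19 + 2 = 21.
R3 applies: 21 − 1 = 20.
R5 applies (level before this adjustment is 20 ≥ 20, so +4): 20 + 4 = 24.
R6 applies: 24 − 1 = 23.
Final offense level: 23.
Level 23 falls in the 23-26 band.
Fine table: Level 23-26 → €37,000–€49,000.

€37,000–€49,000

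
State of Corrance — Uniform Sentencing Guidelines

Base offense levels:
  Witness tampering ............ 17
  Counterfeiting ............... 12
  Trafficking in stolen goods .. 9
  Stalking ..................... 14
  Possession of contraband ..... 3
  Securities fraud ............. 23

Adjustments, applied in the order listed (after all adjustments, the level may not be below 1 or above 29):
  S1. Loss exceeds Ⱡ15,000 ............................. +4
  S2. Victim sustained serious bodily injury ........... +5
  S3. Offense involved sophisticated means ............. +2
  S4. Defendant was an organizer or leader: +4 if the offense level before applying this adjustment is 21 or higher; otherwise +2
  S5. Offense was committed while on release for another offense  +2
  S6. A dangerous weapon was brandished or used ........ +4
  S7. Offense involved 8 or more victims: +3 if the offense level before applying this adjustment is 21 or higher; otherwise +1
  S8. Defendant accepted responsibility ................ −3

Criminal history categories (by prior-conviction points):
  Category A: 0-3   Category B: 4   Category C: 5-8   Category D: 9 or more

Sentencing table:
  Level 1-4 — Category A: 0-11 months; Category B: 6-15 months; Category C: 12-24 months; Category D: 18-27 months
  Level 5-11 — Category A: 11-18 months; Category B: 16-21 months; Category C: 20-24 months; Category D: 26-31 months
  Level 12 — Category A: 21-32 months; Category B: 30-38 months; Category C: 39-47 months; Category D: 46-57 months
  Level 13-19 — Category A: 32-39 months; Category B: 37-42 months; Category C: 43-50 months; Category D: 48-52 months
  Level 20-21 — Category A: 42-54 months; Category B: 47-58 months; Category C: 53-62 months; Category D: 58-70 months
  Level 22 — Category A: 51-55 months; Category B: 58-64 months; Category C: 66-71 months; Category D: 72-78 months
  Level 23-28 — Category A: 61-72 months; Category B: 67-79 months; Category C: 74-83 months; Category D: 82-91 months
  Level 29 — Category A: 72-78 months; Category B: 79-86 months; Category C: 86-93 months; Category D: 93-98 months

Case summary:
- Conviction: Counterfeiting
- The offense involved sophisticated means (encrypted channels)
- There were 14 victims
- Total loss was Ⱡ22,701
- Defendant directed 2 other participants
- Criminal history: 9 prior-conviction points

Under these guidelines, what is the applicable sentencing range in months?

58-70 months

Base offense level for counterfeiting: 12.
S1 applies: 12 + 4 = 16.
S3 applies: 16 + 2 = 18.
S4 applies (level before this adjustment is 18 < 21, so +2): 18 + 2 = 20.
S6 does not apply.
S7 applies (level before this adjustment is 20 < 21, so +1): 20 + 1 = 21.
S8 does not apply.
Final offense level: 21.
Criminal history: 9 prior points → Category D (9+).
Level 21 falls in the 20-21 band.
Grid: Level 20-21 × Category D = 58-70 months.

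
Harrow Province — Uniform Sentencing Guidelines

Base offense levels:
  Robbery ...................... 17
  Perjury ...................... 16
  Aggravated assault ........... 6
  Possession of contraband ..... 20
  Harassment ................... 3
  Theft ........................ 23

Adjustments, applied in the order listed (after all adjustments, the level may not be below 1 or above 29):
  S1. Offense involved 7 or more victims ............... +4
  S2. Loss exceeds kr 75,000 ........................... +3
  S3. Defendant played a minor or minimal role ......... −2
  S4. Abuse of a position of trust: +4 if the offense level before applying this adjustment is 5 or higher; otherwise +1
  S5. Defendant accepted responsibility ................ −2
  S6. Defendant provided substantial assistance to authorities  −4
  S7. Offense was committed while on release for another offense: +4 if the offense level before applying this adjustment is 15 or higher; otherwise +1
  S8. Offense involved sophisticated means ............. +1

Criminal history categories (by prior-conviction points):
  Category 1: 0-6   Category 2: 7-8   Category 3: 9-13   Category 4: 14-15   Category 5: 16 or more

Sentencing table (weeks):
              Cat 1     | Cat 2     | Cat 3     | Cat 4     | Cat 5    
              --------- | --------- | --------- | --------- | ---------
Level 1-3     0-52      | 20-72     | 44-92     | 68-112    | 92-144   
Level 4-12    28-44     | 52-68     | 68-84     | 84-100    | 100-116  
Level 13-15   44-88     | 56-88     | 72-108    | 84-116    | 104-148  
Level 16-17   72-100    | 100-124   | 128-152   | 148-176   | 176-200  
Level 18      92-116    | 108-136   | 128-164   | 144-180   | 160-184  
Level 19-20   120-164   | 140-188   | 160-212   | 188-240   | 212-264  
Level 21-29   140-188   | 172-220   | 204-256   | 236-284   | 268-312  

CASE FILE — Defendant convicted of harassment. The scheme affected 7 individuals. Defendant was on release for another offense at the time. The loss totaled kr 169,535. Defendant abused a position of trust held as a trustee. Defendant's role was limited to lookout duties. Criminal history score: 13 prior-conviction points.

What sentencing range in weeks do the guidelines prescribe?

72-108 weeks

Base offense level for harassment: 3.
S1 applies: 3 + 4 = 7.
S2 applies: 7 + 3 = 10.
S3 applies: 10 − 2 = 8.
S4 applies (level before this adjustment is 8 ≥ 5, so +4): 8 + 4 = 12.
S5 does not apply.
S6 does not apply.
S7 applies (level before this adjustment is 12 < 15, so +1): 12 + 1 = 13.
S8 does not apply.
Final offense level: 13.
Criminal history: 13 prior points → Category 3 (9-13).
Level 13 falls in the 13-15 band.
Grid: Level 13-15 × Category 3 = 72-108 weeks.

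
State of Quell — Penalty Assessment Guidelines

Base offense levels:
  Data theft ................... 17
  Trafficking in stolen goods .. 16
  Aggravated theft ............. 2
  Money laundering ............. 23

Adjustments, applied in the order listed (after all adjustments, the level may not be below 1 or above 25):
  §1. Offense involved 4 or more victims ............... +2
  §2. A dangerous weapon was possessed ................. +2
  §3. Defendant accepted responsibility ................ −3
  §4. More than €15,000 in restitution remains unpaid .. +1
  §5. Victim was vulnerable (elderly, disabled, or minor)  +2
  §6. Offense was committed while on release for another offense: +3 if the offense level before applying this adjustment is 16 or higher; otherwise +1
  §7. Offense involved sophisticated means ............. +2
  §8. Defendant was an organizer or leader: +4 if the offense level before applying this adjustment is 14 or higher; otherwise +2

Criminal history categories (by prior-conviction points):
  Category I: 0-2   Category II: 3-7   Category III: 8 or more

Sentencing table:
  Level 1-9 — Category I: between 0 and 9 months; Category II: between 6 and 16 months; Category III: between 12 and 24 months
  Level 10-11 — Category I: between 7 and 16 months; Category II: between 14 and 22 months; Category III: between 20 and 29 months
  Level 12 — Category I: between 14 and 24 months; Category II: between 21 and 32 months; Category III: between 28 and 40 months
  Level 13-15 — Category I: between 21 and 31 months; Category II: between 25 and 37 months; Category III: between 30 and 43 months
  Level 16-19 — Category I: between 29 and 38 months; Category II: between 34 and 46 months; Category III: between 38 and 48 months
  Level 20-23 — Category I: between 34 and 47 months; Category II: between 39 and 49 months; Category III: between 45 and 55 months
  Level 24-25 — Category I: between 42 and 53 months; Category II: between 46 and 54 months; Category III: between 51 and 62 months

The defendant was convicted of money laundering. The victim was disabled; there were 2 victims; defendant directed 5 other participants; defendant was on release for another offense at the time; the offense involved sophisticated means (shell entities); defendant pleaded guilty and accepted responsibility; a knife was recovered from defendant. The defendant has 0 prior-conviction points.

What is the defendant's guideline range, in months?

42-53 months

Base offense level for money laundering: 23.
§2 applies: 23 + 2 = 25.
§3 applies: 25 − 3 = 22.
§4 does not apply.
§5 applies: 22 + 2 = 24.
§6 applies (level before this adjustment is 24 ≥ 16, so +3): 24 + 3 = 27.
§7 applies: 27 + 2 = 29.
§8 applies (level before this adjustment is 29 ≥ 14, so +4): 29 + 4 = 33.
Level 33 exceeds the maximum of 25; capped at 25.
Final offense level: 25.
Criminal history: 0 prior points → Category I (0-2).
Level 25 falls in the 24-25 band.
Grid: Level 24-25 × Category I = 42-53 months.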